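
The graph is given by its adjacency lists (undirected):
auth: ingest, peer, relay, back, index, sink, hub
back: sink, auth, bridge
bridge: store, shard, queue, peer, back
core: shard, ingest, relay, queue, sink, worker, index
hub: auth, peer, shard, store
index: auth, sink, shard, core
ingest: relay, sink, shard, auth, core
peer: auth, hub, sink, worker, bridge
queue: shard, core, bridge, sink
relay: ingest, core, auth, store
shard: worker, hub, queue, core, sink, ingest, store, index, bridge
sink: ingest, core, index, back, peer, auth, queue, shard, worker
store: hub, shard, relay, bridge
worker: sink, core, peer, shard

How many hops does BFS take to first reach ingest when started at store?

2

Level 0: store
Level 1: bridge, hub, relay, shard
Level 2: auth, back, core, index, ingest, peer, queue, sink, worker
ingest first appears at level 2.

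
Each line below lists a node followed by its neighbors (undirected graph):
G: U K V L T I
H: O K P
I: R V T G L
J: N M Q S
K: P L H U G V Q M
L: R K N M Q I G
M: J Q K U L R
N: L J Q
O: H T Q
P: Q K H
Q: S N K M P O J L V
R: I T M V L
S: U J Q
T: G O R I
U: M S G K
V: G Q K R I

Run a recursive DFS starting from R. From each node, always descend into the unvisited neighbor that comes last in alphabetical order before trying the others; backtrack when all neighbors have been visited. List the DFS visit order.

Visit R
R → V
V → Q
Q → S
S → U
U → M
M → L
L → N
N → J
L → K
K → P
P → H
H → O
O → T
T → I
I → G

R, V, Q, S, U, M, L, N, J, K, P, H, O, T, I, G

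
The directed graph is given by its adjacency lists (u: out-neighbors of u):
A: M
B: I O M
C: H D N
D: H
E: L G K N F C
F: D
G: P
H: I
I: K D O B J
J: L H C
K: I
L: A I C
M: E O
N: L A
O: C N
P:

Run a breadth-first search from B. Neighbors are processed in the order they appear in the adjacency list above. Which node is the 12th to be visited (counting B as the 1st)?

L

Visit B; enqueue I, O, M → queue [I, O, M]
Visit I; enqueue K, D, J → queue [O, M, K, D, J]
Visit O; enqueue C, N → queue [M, K, D, J, C, N]
Visit M; enqueue E → queue [K, D, J, C, N, E]
Visit K → queue [D, J, C, N, E]
Visit D; enqueue H → queue [J, C, N, E, H]
Visit J; enqueue L → queue [C, N, E, H, L]
Visit C → queue [N, E, H, L]
Visit N; enqueue A → queue [E, H, L, A]
Visit E; enqueue G, F → queue [H, L, A, G, F]
Visit H → queue [L, A, G, F]
Visit L → queue [A, G, F]
Visit A → queue [G, F]
Visit G; enqueue P → queue [F, P]
Visit F → queue [P]
Visit P → queue []

Visit order: B, I, O, M, K, D, J, C, N, E, H, L, A, G, F, P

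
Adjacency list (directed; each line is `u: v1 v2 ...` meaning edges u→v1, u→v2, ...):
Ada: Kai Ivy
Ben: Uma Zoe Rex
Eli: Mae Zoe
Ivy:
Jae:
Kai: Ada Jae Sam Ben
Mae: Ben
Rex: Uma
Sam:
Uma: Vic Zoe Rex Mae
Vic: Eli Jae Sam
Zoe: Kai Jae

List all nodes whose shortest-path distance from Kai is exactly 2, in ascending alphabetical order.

Level 0: Kai
Level 1: Ada, Ben, Jae, Sam
Level 2: Ivy, Rex, Uma, Zoe
Level 3: Mae, Vic
Level 4: Eli

Ivy, Rex, Uma, Zoe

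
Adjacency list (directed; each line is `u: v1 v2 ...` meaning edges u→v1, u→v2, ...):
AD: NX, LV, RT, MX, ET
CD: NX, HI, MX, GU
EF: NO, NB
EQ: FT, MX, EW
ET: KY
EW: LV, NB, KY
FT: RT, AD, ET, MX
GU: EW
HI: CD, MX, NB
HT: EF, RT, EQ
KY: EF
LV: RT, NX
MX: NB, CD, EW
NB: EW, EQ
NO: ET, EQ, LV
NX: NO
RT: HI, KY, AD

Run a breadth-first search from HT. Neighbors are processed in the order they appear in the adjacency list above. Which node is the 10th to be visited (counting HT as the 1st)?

FT

Visit HT; enqueue EF, RT, EQ → queue [EF, RT, EQ]
Visit EF; enqueue NO, NB → queue [RT, EQ, NO, NB]
Visit RT; enqueue HI, KY, AD → queue [EQ, NO, NB, HI, KY, AD]
Visit EQ; enqueue FT, MX, EW → queue [NO, NB, HI, KY, AD, FT, MX, EW]
Visit NO; enqueue ET, LV → queue [NB, HI, KY, AD, FT, MX, EW, ET, LV]
Visit NB → queue [HI, KY, AD, FT, MX, EW, ET, LV]
Visit HI; enqueue CD → queue [KY, AD, FT, MX, EW, ET, LV, CD]
Visit KY → queue [AD, FT, MX, EW, ET, LV, CD]
Visit AD; enqueue NX → queue [FT, MX, EW, ET, LV, CD, NX]
Visit FT → queue [MX, EW, ET, LV, CD, NX]
Visit MX → queue [EW, ET, LV, CD, NX]
Visit EW → queue [ET, LV, CD, NX]
Visit ET → queue [LV, CD, NX]
Visit LV → queue [CD, NX]
Visit CD; enqueue GU → queue [NX, GU]
Visit NX → queue [GU]
Visit GU → queue []

Visit order: HT, EF, RT, EQ, NO, NB, HI, KY, AD, FT, MX, EW, ET, LV, CD, NX, GU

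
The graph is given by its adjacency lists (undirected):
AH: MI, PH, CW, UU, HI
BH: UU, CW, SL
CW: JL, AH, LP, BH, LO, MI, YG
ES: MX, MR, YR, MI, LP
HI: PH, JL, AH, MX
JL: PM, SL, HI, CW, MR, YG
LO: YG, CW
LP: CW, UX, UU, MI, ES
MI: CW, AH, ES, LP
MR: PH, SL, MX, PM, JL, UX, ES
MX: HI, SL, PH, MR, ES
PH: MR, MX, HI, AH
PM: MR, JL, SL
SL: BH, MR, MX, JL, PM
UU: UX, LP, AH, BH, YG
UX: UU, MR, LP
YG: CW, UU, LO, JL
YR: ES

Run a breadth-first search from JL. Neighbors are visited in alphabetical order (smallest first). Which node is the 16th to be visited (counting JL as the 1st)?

Visit JL; enqueue CW, HI, MR, PM, SL, YG → queue [CW, HI, MR, PM, SL, YG]
Visit CW; enqueue AH, BH, LO, LP, MI → queue [HI, MR, PM, SL, YG, AH, BH, LO, LP, MI]
Visit HI; enqueue MX, PH → queue [MR, PM, SL, YG, AH, BH, LO, LP, MI, MX, PH]
Visit MR; enqueue ES, UX → queue [PM, SL, YG, AH, BH, LO, LP, MI, MX, PH, ES, UX]
Visit PM → queue [SL, YG, AH, BH, LO, LP, MI, MX, PH, ES, UX]
Visit SL → queue [YG, AH, BH, LO, LP, MI, MX, PH, ES, UX]
Visit YG; enqueue UU → queue [AH, BH, LO, LP, MI, MX, PH, ES, UX, UU]
Visit AH → queue [BH, LO, LP, MI, MX, PH, ES, UX, UU]
Visit BH → queue [LO, LP, MI, MX, PH, ES, UX, UU]
Visit LO → queue [LP, MI, MX, PH, ES, UX, UU]
Visit LP → queue [MI, MX, PH, ES, UX, UU]
Visit MI → queue [MX, PH, ES, UX, UU]
Visit MX → queue [PH, ES, UX, UU]
Visit PH → queue [ES, UX, UU]
Visit ES; enqueue YR → queue [UX, UU, YR]
Visit UX → queue [UU, YR]
Visit UU → queue [YR]
Visit YR → queue []

Visit order: JL, CW, HI, MR, PM, SL, YG, AH, BH, LO, LP, MI, MX, PH, ES, UX, UU, YR

UX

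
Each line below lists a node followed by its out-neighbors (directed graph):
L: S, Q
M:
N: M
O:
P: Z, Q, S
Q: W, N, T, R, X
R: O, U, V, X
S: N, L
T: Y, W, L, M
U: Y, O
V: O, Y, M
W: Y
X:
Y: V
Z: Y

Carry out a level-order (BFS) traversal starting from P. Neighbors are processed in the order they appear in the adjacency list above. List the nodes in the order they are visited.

Visit P; enqueue Z, Q, S → queue [Z, Q, S]
Visit Z; enqueue Y → queue [Q, S, Y]
Visit Q; enqueue W, N, T, R, X → queue [S, Y, W, N, T, R, X]
Visit S; enqueue L → queue [Y, W, N, T, R, X, L]
Visit Y; enqueue V → queue [W, N, T, R, X, L, V]
Visit W → queue [N, T, R, X, L, V]
Visit N; enqueue M → queue [T, R, X, L, V, M]
Visit T → queue [R, X, L, V, M]
Visit R; enqueue O, U → queue [X, L, V, M, O, U]
Visit X → queue [L, V, M, O, U]
Visit L → queue [V, M, O, U]
Visit V → queue [M, O, U]
Visit M → queue [O, U]
Visit O → queue [U]
Visit U → queue []

P Z Q S Y W N T R X L V M O U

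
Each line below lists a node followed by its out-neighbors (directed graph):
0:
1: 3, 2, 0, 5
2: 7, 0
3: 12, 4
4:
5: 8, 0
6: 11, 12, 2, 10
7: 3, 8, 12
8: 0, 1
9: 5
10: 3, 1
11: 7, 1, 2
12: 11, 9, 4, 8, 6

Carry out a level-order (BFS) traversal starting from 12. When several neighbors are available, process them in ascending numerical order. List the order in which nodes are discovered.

12 4 6 8 9 11 2 10 0 1 5 7 3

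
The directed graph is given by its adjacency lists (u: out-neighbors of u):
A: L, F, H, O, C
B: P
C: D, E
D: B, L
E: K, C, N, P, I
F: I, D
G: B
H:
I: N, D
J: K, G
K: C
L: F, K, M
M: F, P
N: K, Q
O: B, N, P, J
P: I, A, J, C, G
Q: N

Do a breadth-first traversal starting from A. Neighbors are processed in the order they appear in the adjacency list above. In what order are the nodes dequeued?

A L F H O C K M I D B N P J E Q G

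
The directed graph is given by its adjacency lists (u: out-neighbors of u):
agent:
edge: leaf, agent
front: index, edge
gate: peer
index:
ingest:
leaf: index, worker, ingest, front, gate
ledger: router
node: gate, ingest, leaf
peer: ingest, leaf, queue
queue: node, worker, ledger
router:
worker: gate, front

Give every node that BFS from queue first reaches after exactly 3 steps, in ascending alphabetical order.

Level 0: queue
Level 1: ledger, node, worker
Level 2: front, gate, ingest, leaf, router
Level 3: edge, index, peer
Level 4: agent

edge, index, peer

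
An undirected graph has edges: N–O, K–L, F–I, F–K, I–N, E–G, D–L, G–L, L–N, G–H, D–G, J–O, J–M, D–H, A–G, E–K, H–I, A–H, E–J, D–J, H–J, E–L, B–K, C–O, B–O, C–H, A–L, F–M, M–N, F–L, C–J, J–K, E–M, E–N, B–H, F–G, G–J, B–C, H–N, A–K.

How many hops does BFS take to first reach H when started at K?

Level 0: K
Level 1: A, B, E, F, J, L
Level 2: C, D, G, H, I, M, N, O
H first appears at level 2.

2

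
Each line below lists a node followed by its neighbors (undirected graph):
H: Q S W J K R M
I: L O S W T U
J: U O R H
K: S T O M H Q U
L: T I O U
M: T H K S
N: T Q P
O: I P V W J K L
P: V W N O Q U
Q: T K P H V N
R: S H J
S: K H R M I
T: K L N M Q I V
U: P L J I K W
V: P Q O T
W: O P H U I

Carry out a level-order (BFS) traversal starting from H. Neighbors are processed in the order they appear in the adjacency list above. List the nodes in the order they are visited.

Visit H; enqueue Q, S, W, J, K, R, M → queue [Q, S, W, J, K, R, M]
Visit Q; enqueue T, P, V, N → queue [S, W, J, K, R, M, T, P, V, N]
Visit S; enqueue I → queue [W, J, K, R, M, T, P, V, N, I]
Visit W; enqueue O, U → queue [J, K, R, M, T, P, V, N, I, O, U]
Visit J → queue [K, R, M, T, P, V, N, I, O, U]
Visit K → queue [R, M, T, P, V, N, I, O, U]
Visit R → queue [M, T, P, V, N, I, O, U]
Visit M → queue [T, P, V, N, I, O, U]
Visit T; enqueue L → queue [P, V, N, I, O, U, L]
Visit P → queue [V, N, I, O, U, L]
Visit V → queue [N, I, O, U, L]
Visit N → queue [I, O, U, L]
Visit I → queue [O, U, L]
Visit O → queue [U, L]
Visit U → queue [L]
Visit L → queue []

H -> Q -> S -> W -> J -> K -> R -> M -> T -> P -> V -> N -> I -> O -> U -> L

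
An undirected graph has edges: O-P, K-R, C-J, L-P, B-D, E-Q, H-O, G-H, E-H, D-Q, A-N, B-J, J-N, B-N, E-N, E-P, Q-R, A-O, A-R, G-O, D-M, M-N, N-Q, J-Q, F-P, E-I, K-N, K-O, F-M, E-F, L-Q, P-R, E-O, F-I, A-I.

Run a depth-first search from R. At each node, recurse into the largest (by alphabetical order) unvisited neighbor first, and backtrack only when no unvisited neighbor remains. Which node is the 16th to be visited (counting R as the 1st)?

B

Visit R
R → Q
Q → N
N → M
M → F
F → P
P → O
O → K
O → H
H → G
H → E
E → I
I → A
P → L
M → D
D → B
B → J
J → C

Visit order: R, Q, N, M, F, P, O, K, H, G, E, I, A, L, D, B, J, C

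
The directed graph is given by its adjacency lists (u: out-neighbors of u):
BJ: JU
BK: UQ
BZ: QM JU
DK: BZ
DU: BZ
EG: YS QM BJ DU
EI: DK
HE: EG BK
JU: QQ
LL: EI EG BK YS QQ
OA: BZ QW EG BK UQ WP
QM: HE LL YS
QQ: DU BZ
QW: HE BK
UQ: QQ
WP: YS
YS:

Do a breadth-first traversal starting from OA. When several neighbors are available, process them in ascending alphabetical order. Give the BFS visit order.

Visit OA; enqueue BK, BZ, EG, QW, UQ, WP → queue [BK, BZ, EG, QW, UQ, WP]
Visit BK → queue [BZ, EG, QW, UQ, WP]
Visit BZ; enqueue JU, QM → queue [EG, QW, UQ, WP, JU, QM]
Visit EG; enqueue BJ, DU, YS → queue [QW, UQ, WP, JU, QM, BJ, DU, YS]
Visit QW; enqueue HE → queue [UQ, WP, JU, QM, BJ, DU, YS, HE]
Visit UQ; enqueue QQ → queue [WP, JU, QM, BJ, DU, YS, HE, QQ]
Visit WP → queue [JU, QM, BJ, DU, YS, HE, QQ]
Visit JU → queue [QM, BJ, DU, YS, HE, QQ]
Visit QM; enqueue LL → queue [BJ, DU, YS, HE, QQ, LL]
Visit BJ → queue [DU, YS, HE, QQ, LL]
Visit DU → queue [YS, HE, QQ, LL]
Visit YS → queue [HE, QQ, LL]
Visit HE → queue [QQ, LL]
Visit QQ → queue [LL]
Visit LL; enqueue EI → queue [EI]
Visit EI; enqueue DK → queue [DK]
Visit DK → queue []

OA -> BK -> BZ -> EG -> QW -> UQ -> WP -> JU -> QM -> BJ -> DU -> YS -> HE -> QQ -> LL -> EI -> DK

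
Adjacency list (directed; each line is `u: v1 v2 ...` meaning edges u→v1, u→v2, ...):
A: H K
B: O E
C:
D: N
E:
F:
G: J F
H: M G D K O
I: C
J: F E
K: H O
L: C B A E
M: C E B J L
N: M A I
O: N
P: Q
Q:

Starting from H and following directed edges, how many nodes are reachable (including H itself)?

BFS from H visits: H, M, G, D, K, O, C, E, B, J, L, F, N, A, I
Reachable nodes: 15 of 17 total.

15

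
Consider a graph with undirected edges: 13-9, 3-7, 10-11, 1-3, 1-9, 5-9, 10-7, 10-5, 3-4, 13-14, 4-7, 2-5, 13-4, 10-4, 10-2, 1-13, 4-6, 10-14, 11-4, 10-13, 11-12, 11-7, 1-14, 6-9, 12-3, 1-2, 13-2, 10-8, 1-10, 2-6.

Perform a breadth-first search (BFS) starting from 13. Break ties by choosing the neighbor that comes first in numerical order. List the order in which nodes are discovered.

13, 1, 2, 4, 9, 10, 14, 3, 5, 6, 7, 11, 8, 12

Visit 13; enqueue 1, 2, 4, 9, 10, 14 → queue [1, 2, 4, 9, 10, 14]
Visit 1; enqueue 3 → queue [2, 4, 9, 10, 14, 3]
Visit 2; enqueue 5, 6 → queue [4, 9, 10, 14, 3, 5, 6]
Visit 4; enqueue 7, 11 → queue [9, 10, 14, 3, 5, 6, 7, 11]
Visit 9 → queue [10, 14, 3, 5, 6, 7, 11]
Visit 10; enqueue 8 → queue [14, 3, 5, 6, 7, 11, 8]
Visit 14 → queue [3, 5, 6, 7, 11, 8]
Visit 3; enqueue 12 → queue [5, 6, 7, 11, 8, 12]
Visit 5 → queue [6, 7, 11, 8, 12]
Visit 6 → queue [7, 11, 8, 12]
Visit 7 → queue [11, 8, 12]
Visit 11 → queue [8, 12]
Visit 8 → queue [12]
Visit 12 → queue []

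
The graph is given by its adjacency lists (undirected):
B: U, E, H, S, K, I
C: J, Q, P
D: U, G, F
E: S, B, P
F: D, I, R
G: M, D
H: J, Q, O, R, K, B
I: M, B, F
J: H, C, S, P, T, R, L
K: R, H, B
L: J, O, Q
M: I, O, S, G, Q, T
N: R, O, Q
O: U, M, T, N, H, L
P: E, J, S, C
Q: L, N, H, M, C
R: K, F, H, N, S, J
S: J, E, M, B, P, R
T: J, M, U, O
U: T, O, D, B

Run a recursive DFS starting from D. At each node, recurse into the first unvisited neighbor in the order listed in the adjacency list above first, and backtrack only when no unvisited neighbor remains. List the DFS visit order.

Visit D
D → U
U → T
T → J
J → H
H → Q
Q → L
L → O
O → M
M → I
I → B
B → E
E → S
S → P
P → C
S → R
R → K
R → F
R → N
M → G

D U T J H Q L O M I B E S P C R K F N G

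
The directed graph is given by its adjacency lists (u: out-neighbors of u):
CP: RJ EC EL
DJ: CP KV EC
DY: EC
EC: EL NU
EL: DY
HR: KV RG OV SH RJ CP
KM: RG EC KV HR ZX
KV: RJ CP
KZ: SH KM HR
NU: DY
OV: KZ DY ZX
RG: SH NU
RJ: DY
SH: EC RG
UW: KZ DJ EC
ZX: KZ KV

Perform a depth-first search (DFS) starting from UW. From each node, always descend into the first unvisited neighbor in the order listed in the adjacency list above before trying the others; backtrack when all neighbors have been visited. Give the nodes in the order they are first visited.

Visit UW
UW → KZ
KZ → SH
SH → EC
EC → EL
EL → DY
EC → NU
SH → RG
KZ → KM
KM → KV
KV → RJ
KV → CP
KM → HR
HR → OV
OV → ZX
UW → DJ

UW, KZ, SH, EC, EL, DY, NU, RG, KM, KV, RJ, CP, HR, OV, ZX, DJ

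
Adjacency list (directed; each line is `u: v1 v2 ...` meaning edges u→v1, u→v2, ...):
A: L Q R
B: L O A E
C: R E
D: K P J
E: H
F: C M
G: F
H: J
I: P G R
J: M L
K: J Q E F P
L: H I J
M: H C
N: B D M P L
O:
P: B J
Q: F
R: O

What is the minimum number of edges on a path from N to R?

3

Level 0: N
Level 1: B, D, L, M, P
Level 2: A, C, E, H, I, J, K, O
Level 3: F, G, Q, R
R first appears at level 3.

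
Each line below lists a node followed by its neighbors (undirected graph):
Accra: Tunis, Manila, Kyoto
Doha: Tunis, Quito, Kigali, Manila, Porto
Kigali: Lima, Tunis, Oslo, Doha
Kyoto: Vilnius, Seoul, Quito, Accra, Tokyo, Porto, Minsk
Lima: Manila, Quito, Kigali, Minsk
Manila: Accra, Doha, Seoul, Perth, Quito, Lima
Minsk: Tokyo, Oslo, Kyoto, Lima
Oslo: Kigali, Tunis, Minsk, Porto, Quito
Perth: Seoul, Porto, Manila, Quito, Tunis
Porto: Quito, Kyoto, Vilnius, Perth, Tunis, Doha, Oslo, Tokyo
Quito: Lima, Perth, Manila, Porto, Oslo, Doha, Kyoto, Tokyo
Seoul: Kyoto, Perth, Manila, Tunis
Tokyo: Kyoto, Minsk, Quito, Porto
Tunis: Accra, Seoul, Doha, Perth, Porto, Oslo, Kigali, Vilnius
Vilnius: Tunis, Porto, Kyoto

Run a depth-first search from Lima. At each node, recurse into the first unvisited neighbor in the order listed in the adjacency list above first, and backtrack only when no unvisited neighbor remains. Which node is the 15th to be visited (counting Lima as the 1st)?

Tokyo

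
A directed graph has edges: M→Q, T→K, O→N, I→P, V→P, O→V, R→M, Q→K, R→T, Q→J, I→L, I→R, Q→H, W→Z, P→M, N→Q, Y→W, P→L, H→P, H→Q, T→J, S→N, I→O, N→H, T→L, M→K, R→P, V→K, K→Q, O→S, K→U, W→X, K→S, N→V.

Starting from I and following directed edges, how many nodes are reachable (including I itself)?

BFS from I visits: I, L, O, P, R, N, S, V, M, T, H, Q, K, J, U
Reachable nodes: 15 of 19 total.

15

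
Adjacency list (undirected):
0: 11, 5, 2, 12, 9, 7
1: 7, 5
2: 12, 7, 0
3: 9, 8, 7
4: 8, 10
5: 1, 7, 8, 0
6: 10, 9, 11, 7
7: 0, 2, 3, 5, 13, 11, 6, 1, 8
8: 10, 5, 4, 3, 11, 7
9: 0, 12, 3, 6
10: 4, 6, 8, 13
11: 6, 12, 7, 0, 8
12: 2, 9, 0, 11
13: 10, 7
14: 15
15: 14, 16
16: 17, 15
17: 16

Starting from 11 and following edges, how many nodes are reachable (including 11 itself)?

BFS from 11 visits: 11, 12, 8, 7, 6, 0, 9, 2, 10, 5, 4, 3, 13, 1
Reachable nodes: 14 of 18 total.

14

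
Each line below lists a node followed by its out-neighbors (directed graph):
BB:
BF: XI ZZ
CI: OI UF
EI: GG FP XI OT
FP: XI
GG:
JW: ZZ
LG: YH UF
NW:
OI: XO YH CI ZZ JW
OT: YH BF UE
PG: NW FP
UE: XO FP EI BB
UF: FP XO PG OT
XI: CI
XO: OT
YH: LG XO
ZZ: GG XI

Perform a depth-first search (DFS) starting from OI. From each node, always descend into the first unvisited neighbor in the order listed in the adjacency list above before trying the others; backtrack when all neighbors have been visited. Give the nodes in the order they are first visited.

Visit OI
OI → XO
XO → OT
OT → YH
YH → LG
LG → UF
UF → FP
FP → XI
XI → CI
UF → PG
PG → NW
OT → BF
BF → ZZ
ZZ → GG
OT → UE
UE → EI
UE → BB
OI → JW

OI, XO, OT, YH, LG, UF, FP, XI, CI, PG, NW, BF, ZZ, GG, UE, EI, BB, JW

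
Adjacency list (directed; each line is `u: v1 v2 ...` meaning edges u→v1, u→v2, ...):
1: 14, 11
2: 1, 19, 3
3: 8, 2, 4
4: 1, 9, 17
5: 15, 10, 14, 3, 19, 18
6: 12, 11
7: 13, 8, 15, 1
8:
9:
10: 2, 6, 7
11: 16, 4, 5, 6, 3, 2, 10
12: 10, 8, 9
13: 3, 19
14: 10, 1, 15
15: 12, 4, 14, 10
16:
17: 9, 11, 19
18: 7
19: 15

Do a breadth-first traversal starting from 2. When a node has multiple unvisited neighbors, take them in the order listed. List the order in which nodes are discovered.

Visit 2; enqueue 1, 19, 3 → queue [1, 19, 3]
Visit 1; enqueue 14, 11 → queue [19, 3, 14, 11]
Visit 19; enqueue 15 → queue [3, 14, 11, 15]
Visit 3; enqueue 8, 4 → queue [14, 11, 15, 8, 4]
Visit 14; enqueue 10 → queue [11, 15, 8, 4, 10]
Visit 11; enqueue 16, 5, 6 → queue [15, 8, 4, 10, 16, 5, 6]
Visit 15; enqueue 12 → queue [8, 4, 10, 16, 5, 6, 12]
Visit 8 → queue [4, 10, 16, 5, 6, 12]
Visit 4; enqueue 9, 17 → queue [10, 16, 5, 6, 12, 9, 17]
Visit 10; enqueue 7 → queue [16, 5, 6, 12, 9, 17, 7]
Visit 16 → queue [5, 6, 12, 9, 17, 7]
Visit 5; enqueue 18 → queue [6, 12, 9, 17, 7, 18]
Visit 6 → queue [12, 9, 17, 7, 18]
Visit 12 → queue [9, 17, 7, 18]
Visit 9 → queue [17, 7, 18]
Visit 17 → queue [7, 18]
Visit 7; enqueue 13 → queue [18, 13]
Visit 18 → queue [13]
Visit 13 → queue []

2 -> 1 -> 19 -> 3 -> 14 -> 11 -> 15 -> 8 -> 4 -> 10 -> 16 -> 5 -> 6 -> 12 -> 9 -> 17 -> 7 -> 18 -> 13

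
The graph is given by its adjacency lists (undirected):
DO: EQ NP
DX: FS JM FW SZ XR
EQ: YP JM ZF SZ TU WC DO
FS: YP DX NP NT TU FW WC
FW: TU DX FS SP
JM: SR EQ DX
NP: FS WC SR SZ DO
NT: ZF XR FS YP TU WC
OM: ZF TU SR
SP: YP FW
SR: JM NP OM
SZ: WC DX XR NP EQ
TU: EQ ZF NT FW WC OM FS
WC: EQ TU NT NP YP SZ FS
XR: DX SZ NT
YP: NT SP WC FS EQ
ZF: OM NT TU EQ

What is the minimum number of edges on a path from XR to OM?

Level 0: XR
Level 1: DX, NT, SZ
Level 2: EQ, FS, FW, JM, NP, TU, WC, YP, ZF
Level 3: DO, OM, SP, SR
OM first appears at level 3.

3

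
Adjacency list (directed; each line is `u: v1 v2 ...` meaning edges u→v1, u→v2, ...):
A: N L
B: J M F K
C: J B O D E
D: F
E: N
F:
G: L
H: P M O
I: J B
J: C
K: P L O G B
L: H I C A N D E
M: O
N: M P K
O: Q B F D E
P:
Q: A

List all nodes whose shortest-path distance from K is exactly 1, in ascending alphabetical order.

B, G, L, O, P

Level 0: K
Level 1: B, G, L, O, P
Level 2: A, C, D, E, F, H, I, J, M, N, Q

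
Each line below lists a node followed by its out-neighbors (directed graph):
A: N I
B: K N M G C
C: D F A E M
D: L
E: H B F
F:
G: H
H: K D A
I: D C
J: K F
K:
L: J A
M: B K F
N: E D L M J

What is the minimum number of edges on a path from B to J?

2

Level 0: B
Level 1: C, G, K, M, N
Level 2: A, D, E, F, H, J, L
Level 3: I
J first appears at level 2.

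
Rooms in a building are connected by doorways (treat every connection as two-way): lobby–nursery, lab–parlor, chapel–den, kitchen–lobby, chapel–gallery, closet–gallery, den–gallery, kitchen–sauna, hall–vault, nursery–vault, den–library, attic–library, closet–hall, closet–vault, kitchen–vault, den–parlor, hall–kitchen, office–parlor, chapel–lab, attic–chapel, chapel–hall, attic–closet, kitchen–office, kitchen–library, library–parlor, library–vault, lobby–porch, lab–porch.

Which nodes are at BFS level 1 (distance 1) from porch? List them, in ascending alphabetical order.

Level 0: porch
Level 1: lab, lobby
Level 2: chapel, kitchen, nursery, parlor
Level 3: attic, den, gallery, hall, library, office, sauna, vault
Level 4: closet

lab, lobby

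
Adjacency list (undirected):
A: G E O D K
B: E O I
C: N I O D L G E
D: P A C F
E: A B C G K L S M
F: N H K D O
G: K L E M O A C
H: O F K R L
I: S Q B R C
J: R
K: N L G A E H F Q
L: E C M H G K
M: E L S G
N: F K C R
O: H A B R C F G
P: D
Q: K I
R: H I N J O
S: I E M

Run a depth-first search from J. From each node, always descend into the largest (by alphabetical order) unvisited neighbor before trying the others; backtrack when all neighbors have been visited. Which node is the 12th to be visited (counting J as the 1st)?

Visit J
J → R
R → O
O → H
H → L
L → M
M → S
S → I
I → Q
Q → K
K → N
N → F
F → D
D → P
D → C
C → G
G → E
E → B
E → A

Visit order: J, R, O, H, L, M, S, I, Q, K, N, F, D, P, C, G, E, B, A

F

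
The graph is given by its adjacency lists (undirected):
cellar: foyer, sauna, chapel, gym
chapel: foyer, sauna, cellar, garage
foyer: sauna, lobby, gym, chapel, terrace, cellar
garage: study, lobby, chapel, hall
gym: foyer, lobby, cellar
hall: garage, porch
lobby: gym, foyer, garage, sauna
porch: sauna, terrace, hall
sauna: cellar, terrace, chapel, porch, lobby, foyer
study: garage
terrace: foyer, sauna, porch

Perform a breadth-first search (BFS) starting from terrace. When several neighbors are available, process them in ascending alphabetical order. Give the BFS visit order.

terrace → foyer → porch → sauna → cellar → chapel → gym → lobby → hall → garage → study

Visit terrace; enqueue foyer, porch, sauna → queue [foyer, porch, sauna]
Visit foyer; enqueue cellar, chapel, gym, lobby → queue [porch, sauna, cellar, chapel, gym, lobby]
Visit porch; enqueue hall → queue [sauna, cellar, chapel, gym, lobby, hall]
Visit sauna → queue [cellar, chapel, gym, lobby, hall]
Visit cellar → queue [chapel, gym, lobby, hall]
Visit chapel; enqueue garage → queue [gym, lobby, hall, garage]
Visit gym → queue [lobby, hall, garage]
Visit lobby → queue [hall, garage]
Visit hall → queue [garage]
Visit garage; enqueue study → queue [study]
Visit study → queue []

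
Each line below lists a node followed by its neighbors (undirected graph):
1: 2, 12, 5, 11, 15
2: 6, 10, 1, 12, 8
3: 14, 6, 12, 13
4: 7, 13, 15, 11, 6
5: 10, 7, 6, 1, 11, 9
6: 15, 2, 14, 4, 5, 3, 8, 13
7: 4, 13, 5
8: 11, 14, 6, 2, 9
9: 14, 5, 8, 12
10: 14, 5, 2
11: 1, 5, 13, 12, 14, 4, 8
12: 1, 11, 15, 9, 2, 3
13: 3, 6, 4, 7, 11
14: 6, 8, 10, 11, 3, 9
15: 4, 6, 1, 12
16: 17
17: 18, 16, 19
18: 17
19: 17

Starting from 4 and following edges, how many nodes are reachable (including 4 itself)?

15

BFS from 4 visits: 4, 15, 13, 11, 7, 6, 12, 1, 3, 14, 8, 5, 2, 9, 10
Reachable nodes: 15 of 19 total.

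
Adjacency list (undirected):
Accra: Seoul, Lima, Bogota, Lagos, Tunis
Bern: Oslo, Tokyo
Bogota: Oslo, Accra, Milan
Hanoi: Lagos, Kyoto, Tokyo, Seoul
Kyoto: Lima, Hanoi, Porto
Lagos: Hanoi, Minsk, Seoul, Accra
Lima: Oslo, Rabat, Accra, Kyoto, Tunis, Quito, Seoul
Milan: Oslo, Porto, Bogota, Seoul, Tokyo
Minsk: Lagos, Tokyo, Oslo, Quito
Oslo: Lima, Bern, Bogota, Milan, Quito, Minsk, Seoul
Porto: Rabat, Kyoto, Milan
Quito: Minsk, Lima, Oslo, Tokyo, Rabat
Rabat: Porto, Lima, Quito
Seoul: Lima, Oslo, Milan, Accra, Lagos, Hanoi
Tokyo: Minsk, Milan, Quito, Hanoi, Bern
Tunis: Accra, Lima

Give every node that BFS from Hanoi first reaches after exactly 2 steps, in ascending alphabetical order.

Accra, Bern, Lima, Milan, Minsk, Oslo, Porto, Quito

Level 0: Hanoi
Level 1: Kyoto, Lagos, Seoul, Tokyo
Level 2: Accra, Bern, Lima, Milan, Minsk, Oslo, Porto, Quito
Level 3: Bogota, Rabat, Tunis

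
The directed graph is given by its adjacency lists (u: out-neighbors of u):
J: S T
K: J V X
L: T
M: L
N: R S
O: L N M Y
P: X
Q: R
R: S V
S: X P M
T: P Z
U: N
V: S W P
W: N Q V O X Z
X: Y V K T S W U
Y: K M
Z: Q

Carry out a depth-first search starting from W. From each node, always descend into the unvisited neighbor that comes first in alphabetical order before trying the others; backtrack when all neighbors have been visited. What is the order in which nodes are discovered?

Visit W
W → N
N → R
R → S
S → M
M → L
L → T
T → P
P → X
X → K
K → J
K → V
X → U
X → Y
T → Z
Z → Q
W → O

W → N → R → S → M → L → T → P → X → K → J → V → U → Y → Z → Q → O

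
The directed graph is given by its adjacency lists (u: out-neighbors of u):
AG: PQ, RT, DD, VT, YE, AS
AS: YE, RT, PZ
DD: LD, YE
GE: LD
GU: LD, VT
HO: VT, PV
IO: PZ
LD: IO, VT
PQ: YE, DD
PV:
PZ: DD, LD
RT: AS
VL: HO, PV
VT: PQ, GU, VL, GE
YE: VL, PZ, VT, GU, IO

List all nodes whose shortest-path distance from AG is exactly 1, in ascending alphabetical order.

AS, DD, PQ, RT, VT, YE

Level 0: AG
Level 1: AS, DD, PQ, RT, VT, YE
Level 2: GE, GU, IO, LD, PZ, VL
Level 3: HO, PV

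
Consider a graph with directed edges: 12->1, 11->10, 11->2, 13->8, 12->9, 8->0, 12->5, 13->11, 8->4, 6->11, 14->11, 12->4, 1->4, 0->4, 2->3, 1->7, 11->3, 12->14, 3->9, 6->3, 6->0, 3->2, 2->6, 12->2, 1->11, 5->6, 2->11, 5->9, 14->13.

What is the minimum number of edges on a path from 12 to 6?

Level 0: 12
Level 1: 1, 2, 4, 5, 9, 14
Level 2: 3, 6, 7, 11, 13
Level 3: 0, 8, 10
6 first appears at level 2.

2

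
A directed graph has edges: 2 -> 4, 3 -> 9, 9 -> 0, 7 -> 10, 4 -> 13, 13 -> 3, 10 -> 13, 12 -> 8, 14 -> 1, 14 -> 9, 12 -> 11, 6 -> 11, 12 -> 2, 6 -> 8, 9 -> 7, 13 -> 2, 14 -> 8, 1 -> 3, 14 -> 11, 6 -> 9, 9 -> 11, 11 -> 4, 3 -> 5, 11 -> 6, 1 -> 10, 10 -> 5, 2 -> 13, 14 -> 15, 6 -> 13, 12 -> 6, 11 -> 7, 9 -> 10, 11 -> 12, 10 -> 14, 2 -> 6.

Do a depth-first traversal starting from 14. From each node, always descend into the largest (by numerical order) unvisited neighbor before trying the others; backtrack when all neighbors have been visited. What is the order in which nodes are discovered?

14, 15, 11, 12, 8, 6, 13, 3, 9, 10, 5, 7, 0, 2, 4, 1

Visit 14
14 → 15
14 → 11
11 → 12
12 → 8
12 → 6
6 → 13
13 → 3
3 → 9
9 → 10
10 → 5
9 → 7
9 → 0
13 → 2
2 → 4
14 → 1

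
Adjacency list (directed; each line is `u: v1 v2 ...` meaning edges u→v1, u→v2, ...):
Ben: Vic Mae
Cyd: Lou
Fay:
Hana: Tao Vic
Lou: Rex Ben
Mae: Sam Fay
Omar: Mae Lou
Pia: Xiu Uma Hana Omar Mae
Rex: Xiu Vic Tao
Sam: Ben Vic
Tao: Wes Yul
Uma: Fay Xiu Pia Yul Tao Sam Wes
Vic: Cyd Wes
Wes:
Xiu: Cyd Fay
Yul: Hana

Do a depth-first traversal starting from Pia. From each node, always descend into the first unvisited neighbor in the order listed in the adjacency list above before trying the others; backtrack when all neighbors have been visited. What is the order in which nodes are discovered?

Pia, Xiu, Cyd, Lou, Rex, Vic, Wes, Tao, Yul, Hana, Ben, Mae, Sam, Fay, Uma, Omar

Visit Pia
Pia → Xiu
Xiu → Cyd
Cyd → Lou
Lou → Rex
Rex → Vic
Vic → Wes
Rex → Tao
Tao → Yul
Yul → Hana
Lou → Ben
Ben → Mae
Mae → Sam
Mae → Fay
Pia → Uma
Pia → Omar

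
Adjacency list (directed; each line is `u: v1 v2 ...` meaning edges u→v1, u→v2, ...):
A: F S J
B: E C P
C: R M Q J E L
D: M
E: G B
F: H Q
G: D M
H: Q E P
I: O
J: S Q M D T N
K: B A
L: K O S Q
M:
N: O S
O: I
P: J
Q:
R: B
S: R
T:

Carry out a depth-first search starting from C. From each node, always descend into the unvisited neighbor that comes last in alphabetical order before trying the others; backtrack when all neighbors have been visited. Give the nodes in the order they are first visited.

C, R, B, P, J, T, S, Q, N, O, I, M, D, E, G, L, K, A, F, H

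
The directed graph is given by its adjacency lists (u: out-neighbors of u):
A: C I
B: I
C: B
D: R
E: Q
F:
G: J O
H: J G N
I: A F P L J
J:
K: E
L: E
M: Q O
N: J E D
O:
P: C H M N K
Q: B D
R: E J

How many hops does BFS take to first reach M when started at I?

2

Level 0: I
Level 1: A, F, J, L, P
Level 2: C, E, H, K, M, N
Level 3: B, D, G, O, Q
Level 4: R
M first appears at level 2.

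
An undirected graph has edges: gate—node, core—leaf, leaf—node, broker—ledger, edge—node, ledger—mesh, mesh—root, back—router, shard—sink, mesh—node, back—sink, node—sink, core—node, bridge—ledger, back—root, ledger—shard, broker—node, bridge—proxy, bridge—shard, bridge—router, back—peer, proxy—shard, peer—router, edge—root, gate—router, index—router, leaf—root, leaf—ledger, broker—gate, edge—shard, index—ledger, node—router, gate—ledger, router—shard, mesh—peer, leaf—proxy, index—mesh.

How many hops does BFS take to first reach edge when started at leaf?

Level 0: leaf
Level 1: core, ledger, node, proxy, root
Level 2: back, bridge, broker, edge, gate, index, mesh, router, shard, sink
Level 3: peer
edge first appears at level 2.

2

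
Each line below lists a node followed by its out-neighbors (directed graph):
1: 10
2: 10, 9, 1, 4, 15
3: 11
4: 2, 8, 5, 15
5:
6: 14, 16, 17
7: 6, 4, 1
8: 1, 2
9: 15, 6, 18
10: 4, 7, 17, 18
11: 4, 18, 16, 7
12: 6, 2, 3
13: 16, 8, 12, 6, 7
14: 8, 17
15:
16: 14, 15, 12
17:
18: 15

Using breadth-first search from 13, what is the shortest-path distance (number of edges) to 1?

2

Level 0: 13
Level 1: 6, 7, 8, 12, 16
Level 2: 1, 2, 3, 4, 14, 15, 17
Level 3: 5, 9, 10, 11
Level 4: 18
1 first appears at level 2.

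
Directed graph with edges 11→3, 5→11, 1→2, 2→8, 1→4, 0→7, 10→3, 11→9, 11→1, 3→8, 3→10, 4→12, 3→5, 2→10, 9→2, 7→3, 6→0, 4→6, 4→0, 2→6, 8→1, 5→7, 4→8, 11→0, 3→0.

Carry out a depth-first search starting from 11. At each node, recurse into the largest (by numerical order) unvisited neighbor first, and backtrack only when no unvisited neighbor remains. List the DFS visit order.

Visit 11
11 → 9
9 → 2
2 → 10
10 → 3
3 → 8
8 → 1
1 → 4
4 → 12
4 → 6
6 → 0
0 → 7
3 → 5

11, 9, 2, 10, 3, 8, 1, 4, 12, 6, 0, 7, 5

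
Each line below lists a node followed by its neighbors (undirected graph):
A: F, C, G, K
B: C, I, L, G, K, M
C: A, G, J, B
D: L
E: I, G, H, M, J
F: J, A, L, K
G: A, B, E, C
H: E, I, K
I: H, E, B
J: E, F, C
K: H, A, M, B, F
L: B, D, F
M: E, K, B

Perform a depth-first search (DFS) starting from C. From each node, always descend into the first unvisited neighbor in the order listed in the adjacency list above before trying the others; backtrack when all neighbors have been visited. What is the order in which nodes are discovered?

C -> A -> F -> J -> E -> I -> H -> K -> M -> B -> L -> D -> G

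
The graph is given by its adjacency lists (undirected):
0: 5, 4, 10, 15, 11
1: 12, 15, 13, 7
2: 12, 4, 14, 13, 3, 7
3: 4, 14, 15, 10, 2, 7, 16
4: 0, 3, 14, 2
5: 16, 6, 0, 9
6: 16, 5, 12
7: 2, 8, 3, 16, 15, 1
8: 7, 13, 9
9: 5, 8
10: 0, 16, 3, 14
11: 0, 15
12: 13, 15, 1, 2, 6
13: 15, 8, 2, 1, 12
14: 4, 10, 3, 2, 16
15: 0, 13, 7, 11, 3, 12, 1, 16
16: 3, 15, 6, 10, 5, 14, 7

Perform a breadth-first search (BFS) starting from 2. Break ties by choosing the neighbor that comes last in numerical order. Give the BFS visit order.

Visit 2; enqueue 14, 13, 12, 7, 4, 3 → queue [14, 13, 12, 7, 4, 3]
Visit 14; enqueue 16, 10 → queue [13, 12, 7, 4, 3, 16, 10]
Visit 13; enqueue 15, 8, 1 → queue [12, 7, 4, 3, 16, 10, 15, 8, 1]
Visit 12; enqueue 6 → queue [7, 4, 3, 16, 10, 15, 8, 1, 6]
Visit 7 → queue [4, 3, 16, 10, 15, 8, 1, 6]
Visit 4; enqueue 0 → queue [3, 16, 10, 15, 8, 1, 6, 0]
Visit 3 → queue [16, 10, 15, 8, 1, 6, 0]
Visit 16; enqueue 5 → queue [10, 15, 8, 1, 6, 0, 5]
Visit 10 → queue [15, 8, 1, 6, 0, 5]
Visit 15; enqueue 11 → queue [8, 1, 6, 0, 5, 11]
Visit 8; enqueue 9 → queue [1, 6, 0, 5, 11, 9]
Visit 1 → queue [6, 0, 5, 11, 9]
Visit 6 → queue [0, 5, 11, 9]
Visit 0 → queue [5, 11, 9]
Visit 5 → queue [11, 9]
Visit 11 → queue [9]
Visit 9 → queue []

2, 14, 13, 12, 7, 4, 3, 16, 10, 15, 8, 1, 6, 0, 5, 11, 9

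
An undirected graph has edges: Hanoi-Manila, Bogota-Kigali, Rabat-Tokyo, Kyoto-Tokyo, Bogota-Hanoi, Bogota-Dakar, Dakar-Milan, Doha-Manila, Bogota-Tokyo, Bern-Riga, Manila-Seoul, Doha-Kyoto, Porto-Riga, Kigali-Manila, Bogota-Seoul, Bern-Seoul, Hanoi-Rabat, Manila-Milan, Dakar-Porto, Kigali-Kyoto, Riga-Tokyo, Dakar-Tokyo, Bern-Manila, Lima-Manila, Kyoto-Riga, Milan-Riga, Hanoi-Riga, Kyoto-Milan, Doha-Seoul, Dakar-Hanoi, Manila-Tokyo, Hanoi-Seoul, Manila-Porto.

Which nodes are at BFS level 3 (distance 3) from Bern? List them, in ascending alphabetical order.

Dakar, Rabat

Level 0: Bern
Level 1: Manila, Riga, Seoul
Level 2: Bogota, Doha, Hanoi, Kigali, Kyoto, Lima, Milan, Porto, Tokyo
Level 3: Dakar, Rabat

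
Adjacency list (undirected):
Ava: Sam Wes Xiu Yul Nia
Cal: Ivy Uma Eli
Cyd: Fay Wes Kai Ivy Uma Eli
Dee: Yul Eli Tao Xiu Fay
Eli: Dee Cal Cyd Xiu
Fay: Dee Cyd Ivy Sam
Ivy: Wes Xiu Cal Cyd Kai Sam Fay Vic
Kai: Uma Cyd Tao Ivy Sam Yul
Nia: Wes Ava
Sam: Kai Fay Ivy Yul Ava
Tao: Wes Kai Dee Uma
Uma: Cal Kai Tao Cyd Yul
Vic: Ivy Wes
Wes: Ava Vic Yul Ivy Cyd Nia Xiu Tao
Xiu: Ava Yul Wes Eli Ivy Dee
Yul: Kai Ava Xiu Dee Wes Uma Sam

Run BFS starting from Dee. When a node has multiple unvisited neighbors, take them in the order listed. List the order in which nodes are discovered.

Dee, Yul, Eli, Tao, Xiu, Fay, Kai, Ava, Wes, Uma, Sam, Cal, Cyd, Ivy, Nia, Vic

Visit Dee; enqueue Yul, Eli, Tao, Xiu, Fay → queue [Yul, Eli, Tao, Xiu, Fay]
Visit Yul; enqueue Kai, Ava, Wes, Uma, Sam → queue [Eli, Tao, Xiu, Fay, Kai, Ava, Wes, Uma, Sam]
Visit Eli; enqueue Cal, Cyd → queue [Tao, Xiu, Fay, Kai, Ava, Wes, Uma, Sam, Cal, Cyd]
Visit Tao → queue [Xiu, Fay, Kai, Ava, Wes, Uma, Sam, Cal, Cyd]
Visit Xiu; enqueue Ivy → queue [Fay, Kai, Ava, Wes, Uma, Sam, Cal, Cyd, Ivy]
Visit Fay → queue [Kai, Ava, Wes, Uma, Sam, Cal, Cyd, Ivy]
Visit Kai → queue [Ava, Wes, Uma, Sam, Cal, Cyd, Ivy]
Visit Ava; enqueue Nia → queue [Wes, Uma, Sam, Cal, Cyd, Ivy, Nia]
Visit Wes; enqueue Vic → queue [Uma, Sam, Cal, Cyd, Ivy, Nia, Vic]
Visit Uma → queue [Sam, Cal, Cyd, Ivy, Nia, Vic]
Visit Sam → queue [Cal, Cyd, Ivy, Nia, Vic]
Visit Cal → queue [Cyd, Ivy, Nia, Vic]
Visit Cyd → queue [Ivy, Nia, Vic]
Visit Ivy → queue [Nia, Vic]
Visit Nia → queue [Vic]
Visit Vic → queue []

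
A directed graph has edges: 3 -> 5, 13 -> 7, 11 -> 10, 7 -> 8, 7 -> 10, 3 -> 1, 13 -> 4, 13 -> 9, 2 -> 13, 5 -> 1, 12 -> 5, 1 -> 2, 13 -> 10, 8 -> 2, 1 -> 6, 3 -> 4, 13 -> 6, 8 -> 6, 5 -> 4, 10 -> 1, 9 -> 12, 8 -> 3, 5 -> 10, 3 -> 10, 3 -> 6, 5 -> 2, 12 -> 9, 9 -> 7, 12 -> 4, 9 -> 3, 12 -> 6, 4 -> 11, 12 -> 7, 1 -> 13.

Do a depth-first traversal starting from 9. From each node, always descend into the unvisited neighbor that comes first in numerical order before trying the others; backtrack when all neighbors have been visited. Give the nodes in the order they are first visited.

9, 3, 1, 2, 13, 4, 11, 10, 6, 7, 8, 5, 12

Visit 9
9 → 3
3 → 1
1 → 2
2 → 13
13 → 4
4 → 11
11 → 10
13 → 6
13 → 7
7 → 8
3 → 5
9 → 12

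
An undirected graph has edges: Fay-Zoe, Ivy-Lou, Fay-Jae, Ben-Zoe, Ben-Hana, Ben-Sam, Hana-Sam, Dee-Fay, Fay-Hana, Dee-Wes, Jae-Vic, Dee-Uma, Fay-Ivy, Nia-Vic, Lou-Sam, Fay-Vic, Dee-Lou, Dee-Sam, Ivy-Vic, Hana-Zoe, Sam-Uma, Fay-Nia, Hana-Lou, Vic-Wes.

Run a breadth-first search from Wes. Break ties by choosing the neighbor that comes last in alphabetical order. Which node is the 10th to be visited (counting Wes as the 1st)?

Visit Wes; enqueue Vic, Dee → queue [Vic, Dee]
Visit Vic; enqueue Nia, Jae, Ivy, Fay → queue [Dee, Nia, Jae, Ivy, Fay]
Visit Dee; enqueue Uma, Sam, Lou → queue [Nia, Jae, Ivy, Fay, Uma, Sam, Lou]
Visit Nia → queue [Jae, Ivy, Fay, Uma, Sam, Lou]
Visit Jae → queue [Ivy, Fay, Uma, Sam, Lou]
Visit Ivy → queue [Fay, Uma, Sam, Lou]
Visit Fay; enqueue Zoe, Hana → queue [Uma, Sam, Lou, Zoe, Hana]
Visit Uma → queue [Sam, Lou, Zoe, Hana]
Visit Sam; enqueue Ben → queue [Lou, Zoe, Hana, Ben]
Visit Lou → queue [Zoe, Hana, Ben]
Visit Zoe → queue [Hana, Ben]
Visit Hana → queue [Ben]
Visit Ben → queue []

Visit order: Wes, Vic, Dee, Nia, Jae, Ivy, Fay, Uma, Sam, Lou, Zoe, Hana, Ben

Lou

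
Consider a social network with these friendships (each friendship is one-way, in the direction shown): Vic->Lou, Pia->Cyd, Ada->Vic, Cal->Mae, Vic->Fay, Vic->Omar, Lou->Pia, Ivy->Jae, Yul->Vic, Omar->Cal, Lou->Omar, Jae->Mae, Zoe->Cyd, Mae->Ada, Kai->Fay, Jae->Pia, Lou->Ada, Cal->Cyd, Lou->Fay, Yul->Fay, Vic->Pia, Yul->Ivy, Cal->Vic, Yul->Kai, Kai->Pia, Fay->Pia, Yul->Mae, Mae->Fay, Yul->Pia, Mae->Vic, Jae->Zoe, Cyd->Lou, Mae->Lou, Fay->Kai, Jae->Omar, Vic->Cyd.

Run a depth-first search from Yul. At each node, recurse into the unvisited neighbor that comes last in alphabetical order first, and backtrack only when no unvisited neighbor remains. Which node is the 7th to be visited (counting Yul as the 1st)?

Cal

Visit Yul
Yul → Vic
Vic → Pia
Pia → Cyd
Cyd → Lou
Lou → Omar
Omar → Cal
Cal → Mae
Mae → Fay
Fay → Kai
Mae → Ada
Yul → Ivy
Ivy → Jae
Jae → Zoe

Visit order: Yul, Vic, Pia, Cyd, Lou, Omar, Cal, Mae, Fay, Kai, Ada, Ivy, Jae, Zoe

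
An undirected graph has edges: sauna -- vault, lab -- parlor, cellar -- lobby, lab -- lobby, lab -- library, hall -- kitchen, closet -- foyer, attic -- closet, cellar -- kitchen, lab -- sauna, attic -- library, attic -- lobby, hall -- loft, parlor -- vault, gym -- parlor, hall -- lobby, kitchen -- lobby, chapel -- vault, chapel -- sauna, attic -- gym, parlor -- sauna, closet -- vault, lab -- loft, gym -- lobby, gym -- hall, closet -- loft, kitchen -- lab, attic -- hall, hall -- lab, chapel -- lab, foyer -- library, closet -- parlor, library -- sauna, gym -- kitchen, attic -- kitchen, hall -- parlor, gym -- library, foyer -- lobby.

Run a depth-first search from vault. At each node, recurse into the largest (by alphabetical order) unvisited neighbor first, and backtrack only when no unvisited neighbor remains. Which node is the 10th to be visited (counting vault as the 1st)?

Visit vault
vault → sauna
sauna → parlor
parlor → lab
lab → loft
loft → hall
hall → lobby
lobby → kitchen
kitchen → gym
gym → library
library → foyer
foyer → closet
closet → attic
kitchen → cellar
lab → chapel

Visit order: vault, sauna, parlor, lab, loft, hall, lobby, kitchen, gym, library, foyer, closet, attic, cellar, chapel

library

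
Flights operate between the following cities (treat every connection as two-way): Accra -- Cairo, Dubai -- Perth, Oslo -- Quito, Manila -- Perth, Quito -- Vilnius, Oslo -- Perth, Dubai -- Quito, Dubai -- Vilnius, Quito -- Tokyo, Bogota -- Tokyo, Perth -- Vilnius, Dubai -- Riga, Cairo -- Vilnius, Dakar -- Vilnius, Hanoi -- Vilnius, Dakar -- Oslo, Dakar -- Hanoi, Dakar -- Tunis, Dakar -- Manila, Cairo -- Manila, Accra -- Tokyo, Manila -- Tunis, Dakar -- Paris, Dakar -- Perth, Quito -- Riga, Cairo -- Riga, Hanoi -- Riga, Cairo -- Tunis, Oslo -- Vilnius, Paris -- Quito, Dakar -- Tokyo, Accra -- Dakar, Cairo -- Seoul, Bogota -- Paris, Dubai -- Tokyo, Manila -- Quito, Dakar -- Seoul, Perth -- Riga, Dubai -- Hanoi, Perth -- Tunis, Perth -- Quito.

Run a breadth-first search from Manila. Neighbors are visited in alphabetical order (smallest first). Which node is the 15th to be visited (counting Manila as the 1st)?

Dubai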